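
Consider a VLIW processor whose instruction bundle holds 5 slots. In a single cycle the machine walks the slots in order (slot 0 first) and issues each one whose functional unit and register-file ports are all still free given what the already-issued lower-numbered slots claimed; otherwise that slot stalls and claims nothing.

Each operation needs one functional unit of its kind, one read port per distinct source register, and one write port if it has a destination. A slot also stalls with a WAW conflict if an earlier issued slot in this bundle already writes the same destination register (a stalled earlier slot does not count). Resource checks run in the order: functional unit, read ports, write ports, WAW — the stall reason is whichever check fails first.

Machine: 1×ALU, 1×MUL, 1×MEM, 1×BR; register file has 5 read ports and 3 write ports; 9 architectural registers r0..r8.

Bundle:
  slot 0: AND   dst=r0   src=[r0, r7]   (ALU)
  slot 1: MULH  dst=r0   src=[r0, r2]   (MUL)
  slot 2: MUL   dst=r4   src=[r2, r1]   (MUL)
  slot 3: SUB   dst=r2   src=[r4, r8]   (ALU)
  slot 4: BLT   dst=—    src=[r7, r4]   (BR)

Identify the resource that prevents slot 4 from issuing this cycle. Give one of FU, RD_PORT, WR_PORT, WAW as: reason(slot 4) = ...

reason(slot 4) = RD_PORT

[0] ALU needs rd=2 wr=1: ok; after: ALU=0 MUL=1 MEM=1 BR=1, R=3, W=2
[1] MUL needs rd=2 wr=1: WAW; after: ALU=0 MUL=1 MEM=1 BR=1, R=3, W=2
[2] MUL needs rd=2 wr=1: ok; after: ALU=0 MUL=0 MEM=1 BR=1, R=1, W=1
[3] ALU needs rd=2 wr=1: FU; after: ALU=0 MUL=0 MEM=1 BR=1, R=1, W=1
[4] BR needs rd=2 wr=0: RD_PORT; after: ALU=0 MUL=0 MEM=1 BR=1, R=1, W=1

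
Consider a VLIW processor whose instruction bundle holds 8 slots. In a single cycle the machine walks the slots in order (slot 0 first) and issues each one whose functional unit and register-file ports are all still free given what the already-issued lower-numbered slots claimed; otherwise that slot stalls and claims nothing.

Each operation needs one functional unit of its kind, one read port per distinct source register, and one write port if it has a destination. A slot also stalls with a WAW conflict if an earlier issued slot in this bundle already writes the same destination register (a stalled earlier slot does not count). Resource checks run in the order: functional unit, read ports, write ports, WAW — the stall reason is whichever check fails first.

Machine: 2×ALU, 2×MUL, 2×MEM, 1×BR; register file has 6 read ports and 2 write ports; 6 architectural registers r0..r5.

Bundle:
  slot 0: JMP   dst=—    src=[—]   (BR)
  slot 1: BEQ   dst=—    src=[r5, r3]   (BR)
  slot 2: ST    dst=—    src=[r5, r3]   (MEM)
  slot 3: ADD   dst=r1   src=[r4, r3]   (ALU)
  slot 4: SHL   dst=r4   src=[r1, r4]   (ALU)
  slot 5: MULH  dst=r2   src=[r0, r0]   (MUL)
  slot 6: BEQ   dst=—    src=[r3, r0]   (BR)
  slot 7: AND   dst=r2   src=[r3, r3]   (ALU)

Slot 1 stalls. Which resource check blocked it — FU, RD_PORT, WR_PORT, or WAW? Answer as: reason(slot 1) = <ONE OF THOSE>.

reason(slot 1) = FU

  0. BR ⇒ go  {2A/2Mu/2Ld/0B | 6r 2w}
  1. BR ⇒ no(FU)  {2A/2Mu/2Ld/0B | 6r 2w}
  2. MEM ⇒ go  {2A/2Mu/1Ld/0B | 4r 2w}
  3. ALU→r1 ⇒ go  {1A/2Mu/1Ld/0B | 2r 1w}
  4. ALU→r4 ⇒ go  {0A/2Mu/1Ld/0B | 0r 0w}
  5. MUL→r2 ⇒ no(RD_PORT)  {0A/2Mu/1Ld/0B | 0r 0w}
  6. BR ⇒ no(FU)  {0A/2Mu/1Ld/0B | 0r 0w}
  7. ALU→r2 ⇒ no(FU)  {0A/2Mu/1Ld/0B | 0r 0w}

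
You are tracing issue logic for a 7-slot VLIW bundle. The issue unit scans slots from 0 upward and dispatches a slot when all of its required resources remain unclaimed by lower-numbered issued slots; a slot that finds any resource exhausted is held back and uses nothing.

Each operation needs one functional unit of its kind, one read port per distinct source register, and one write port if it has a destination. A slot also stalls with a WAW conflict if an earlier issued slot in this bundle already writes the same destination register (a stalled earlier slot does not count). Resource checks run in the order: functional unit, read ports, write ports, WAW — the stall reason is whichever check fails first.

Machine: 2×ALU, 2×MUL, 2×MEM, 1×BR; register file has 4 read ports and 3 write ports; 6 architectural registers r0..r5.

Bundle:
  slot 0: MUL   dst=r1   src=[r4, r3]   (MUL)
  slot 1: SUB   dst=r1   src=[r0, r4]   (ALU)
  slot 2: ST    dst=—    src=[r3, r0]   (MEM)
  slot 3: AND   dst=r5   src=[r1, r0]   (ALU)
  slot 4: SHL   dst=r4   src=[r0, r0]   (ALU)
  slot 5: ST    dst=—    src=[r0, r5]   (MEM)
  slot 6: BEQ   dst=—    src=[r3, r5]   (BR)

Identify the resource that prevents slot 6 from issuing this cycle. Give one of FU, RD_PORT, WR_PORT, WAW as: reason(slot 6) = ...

  0. MUL→r1 ⇒ go  {2A/1Mu/2Ld/1B | 2r 2w}
  1. ALU→r1 ⇒ no(WAW)  {2A/1Mu/2Ld/1B | 2r 2w}
  2. MEM ⇒ go  {2A/1Mu/1Ld/1B | 0r 2w}
  3. ALU→r5 ⇒ no(RD_PORT)  {2A/1Mu/1Ld/1B | 0r 2w}
  4. ALU→r4 ⇒ no(RD_PORT)  {2A/1Mu/1Ld/1B | 0r 2w}
  5. MEM ⇒ no(RD_PORT)  {2A/1Mu/1Ld/1B | 0r 2w}
  6. BR ⇒ no(RD_PORT)  {2A/1Mu/1Ld/1B | 0r 2w}

reason(slot 6) = RD_PORT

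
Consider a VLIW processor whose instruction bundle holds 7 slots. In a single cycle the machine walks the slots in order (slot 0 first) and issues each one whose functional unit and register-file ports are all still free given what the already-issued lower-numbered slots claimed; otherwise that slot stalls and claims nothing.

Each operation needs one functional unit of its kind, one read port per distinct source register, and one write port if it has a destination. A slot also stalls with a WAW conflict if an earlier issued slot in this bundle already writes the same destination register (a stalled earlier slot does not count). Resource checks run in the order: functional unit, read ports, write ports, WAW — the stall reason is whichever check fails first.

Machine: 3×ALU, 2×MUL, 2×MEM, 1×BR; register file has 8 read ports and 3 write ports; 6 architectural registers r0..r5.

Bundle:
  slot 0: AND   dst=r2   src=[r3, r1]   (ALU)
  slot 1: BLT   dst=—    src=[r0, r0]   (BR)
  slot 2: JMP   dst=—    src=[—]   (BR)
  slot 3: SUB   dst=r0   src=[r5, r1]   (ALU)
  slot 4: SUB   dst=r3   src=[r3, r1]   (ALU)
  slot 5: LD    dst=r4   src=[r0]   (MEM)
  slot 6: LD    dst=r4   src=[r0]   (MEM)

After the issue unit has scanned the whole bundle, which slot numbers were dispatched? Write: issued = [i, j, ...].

slot 0 (ALU): ISSUE — free A2,Mu2,Ld2,B1 rp6 wp2
slot 1 (BR): ISSUE — free A2,Mu2,Ld2,B0 rp5 wp2
slot 2 (BR): stall FU — free A2,Mu2,Ld2,B0 rp5 wp2
slot 3 (ALU): ISSUE — free A1,Mu2,Ld2,B0 rp3 wp1
slot 4 (ALU): ISSUE — free A0,Mu2,Ld2,B0 rp1 wp0
slot 5 (MEM): stall WR_PORT — free A0,Mu2,Ld2,B0 rp1 wp0
slot 6 (MEM): stall WR_PORT — free A0,Mu2,Ld2,B0 rp1 wp0

issued = [0, 1, 3, 4]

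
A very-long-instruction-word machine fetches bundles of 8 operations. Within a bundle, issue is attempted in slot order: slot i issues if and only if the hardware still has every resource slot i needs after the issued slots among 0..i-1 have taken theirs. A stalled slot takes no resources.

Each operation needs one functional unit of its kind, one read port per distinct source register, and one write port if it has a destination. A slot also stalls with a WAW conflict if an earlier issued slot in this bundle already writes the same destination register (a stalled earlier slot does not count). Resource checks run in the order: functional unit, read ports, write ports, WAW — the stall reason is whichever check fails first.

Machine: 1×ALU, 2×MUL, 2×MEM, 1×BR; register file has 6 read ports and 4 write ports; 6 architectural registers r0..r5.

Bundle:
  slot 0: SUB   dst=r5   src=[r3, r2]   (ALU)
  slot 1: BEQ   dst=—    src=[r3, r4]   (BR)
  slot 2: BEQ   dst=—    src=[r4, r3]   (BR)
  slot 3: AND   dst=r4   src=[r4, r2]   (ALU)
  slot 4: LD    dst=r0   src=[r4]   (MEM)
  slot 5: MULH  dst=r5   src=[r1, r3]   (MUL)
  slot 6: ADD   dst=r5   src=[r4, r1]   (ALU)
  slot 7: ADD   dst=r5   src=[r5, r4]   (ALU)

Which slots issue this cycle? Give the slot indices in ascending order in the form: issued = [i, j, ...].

issued = [0, 1, 4]

[0] ALU needs rd=2 wr=1: ok; after: ALU=0 MUL=2 MEM=2 BR=1, R=4, W=3
[1] BR needs rd=2 wr=0: ok; after: ALU=0 MUL=2 MEM=2 BR=0, R=2, W=3
[2] BR needs rd=2 wr=0: FU; after: ALU=0 MUL=2 MEM=2 BR=0, R=2, W=3
[3] ALU needs rd=2 wr=1: FU; after: ALU=0 MUL=2 MEM=2 BR=0, R=2, W=3
[4] MEM needs rd=1 wr=1: ok; after: ALU=0 MUL=2 MEM=1 BR=0, R=1, W=2
[5] MUL needs rd=2 wr=1: RD_PORT; after: ALU=0 MUL=2 MEM=1 BR=0, R=1, W=2
[6] ALU needs rd=2 wr=1: FU; after: ALU=0 MUL=2 MEM=1 BR=0, R=1, W=2
[7] ALU needs rd=2 wr=1: FU; after: ALU=0 MUL=2 MEM=1 BR=0, R=1, W=2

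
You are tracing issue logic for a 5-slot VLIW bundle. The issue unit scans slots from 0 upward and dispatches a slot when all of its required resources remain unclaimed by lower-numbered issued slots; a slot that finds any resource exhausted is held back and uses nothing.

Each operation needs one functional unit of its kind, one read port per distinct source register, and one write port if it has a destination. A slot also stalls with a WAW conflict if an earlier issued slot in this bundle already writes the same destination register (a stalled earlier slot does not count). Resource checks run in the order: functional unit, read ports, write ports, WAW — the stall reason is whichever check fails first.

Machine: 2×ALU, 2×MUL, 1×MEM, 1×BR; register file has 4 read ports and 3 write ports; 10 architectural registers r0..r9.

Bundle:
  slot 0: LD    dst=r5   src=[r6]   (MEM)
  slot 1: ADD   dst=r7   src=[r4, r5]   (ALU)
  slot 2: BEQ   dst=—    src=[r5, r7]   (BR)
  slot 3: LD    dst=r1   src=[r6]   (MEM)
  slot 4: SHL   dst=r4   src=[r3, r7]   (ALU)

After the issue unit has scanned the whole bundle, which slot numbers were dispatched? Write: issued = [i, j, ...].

[0] MEM needs rd=1 wr=1: ok; after: ALU=2 MUL=2 MEM=0 BR=1, R=3, W=2
[1] ALU needs rd=2 wr=1: ok; after: ALU=1 MUL=2 MEM=0 BR=1, R=1, W=1
[2] BR needs rd=2 wr=0: RD_PORT; after: ALU=1 MUL=2 MEM=0 BR=1, R=1, W=1
[3] MEM needs rd=1 wr=1: FU; after: ALU=1 MUL=2 MEM=0 BR=1, R=1, W=1
[4] ALU needs rd=2 wr=1: RD_PORT; after: ALU=1 MUL=2 MEM=0 BR=1, R=1, W=1

issued = [0, 1]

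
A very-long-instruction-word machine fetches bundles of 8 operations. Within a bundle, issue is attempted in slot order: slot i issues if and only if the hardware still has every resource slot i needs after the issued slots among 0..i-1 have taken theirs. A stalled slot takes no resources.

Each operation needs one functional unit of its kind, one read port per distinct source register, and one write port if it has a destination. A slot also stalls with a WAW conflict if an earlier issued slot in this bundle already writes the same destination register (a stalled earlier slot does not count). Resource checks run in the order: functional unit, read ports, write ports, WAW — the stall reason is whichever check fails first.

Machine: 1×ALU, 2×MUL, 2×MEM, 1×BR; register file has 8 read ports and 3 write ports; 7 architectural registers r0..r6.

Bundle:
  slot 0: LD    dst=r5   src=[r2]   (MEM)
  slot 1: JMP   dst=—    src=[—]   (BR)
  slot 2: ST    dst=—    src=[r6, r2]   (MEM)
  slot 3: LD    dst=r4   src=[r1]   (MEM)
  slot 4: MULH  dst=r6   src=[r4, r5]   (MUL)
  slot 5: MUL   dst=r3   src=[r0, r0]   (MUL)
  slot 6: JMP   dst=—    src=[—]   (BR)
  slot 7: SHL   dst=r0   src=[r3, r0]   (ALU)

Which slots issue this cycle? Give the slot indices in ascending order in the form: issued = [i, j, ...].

issued = [0, 1, 2, 4, 5]

  0. MEM→r5 ⇒ go  {1A/2Mu/1Ld/1B | 7r 2w}
  1. BR ⇒ go  {1A/2Mu/1Ld/0B | 7r 2w}
  2. MEM ⇒ go  {1A/2Mu/0Ld/0B | 5r 2w}
  3. MEM→r4 ⇒ no(FU)  {1A/2Mu/0Ld/0B | 5r 2w}
  4. MUL→r6 ⇒ go  {1A/1Mu/0Ld/0B | 3r 1w}
  5. MUL→r3 ⇒ go  {1A/0Mu/0Ld/0B | 2r 0w}
  6. BR ⇒ no(FU)  {1A/0Mu/0Ld/0B | 2r 0w}
  7. ALU→r0 ⇒ no(WR_PORT)  {1A/0Mu/0Ld/0B | 2r 0w}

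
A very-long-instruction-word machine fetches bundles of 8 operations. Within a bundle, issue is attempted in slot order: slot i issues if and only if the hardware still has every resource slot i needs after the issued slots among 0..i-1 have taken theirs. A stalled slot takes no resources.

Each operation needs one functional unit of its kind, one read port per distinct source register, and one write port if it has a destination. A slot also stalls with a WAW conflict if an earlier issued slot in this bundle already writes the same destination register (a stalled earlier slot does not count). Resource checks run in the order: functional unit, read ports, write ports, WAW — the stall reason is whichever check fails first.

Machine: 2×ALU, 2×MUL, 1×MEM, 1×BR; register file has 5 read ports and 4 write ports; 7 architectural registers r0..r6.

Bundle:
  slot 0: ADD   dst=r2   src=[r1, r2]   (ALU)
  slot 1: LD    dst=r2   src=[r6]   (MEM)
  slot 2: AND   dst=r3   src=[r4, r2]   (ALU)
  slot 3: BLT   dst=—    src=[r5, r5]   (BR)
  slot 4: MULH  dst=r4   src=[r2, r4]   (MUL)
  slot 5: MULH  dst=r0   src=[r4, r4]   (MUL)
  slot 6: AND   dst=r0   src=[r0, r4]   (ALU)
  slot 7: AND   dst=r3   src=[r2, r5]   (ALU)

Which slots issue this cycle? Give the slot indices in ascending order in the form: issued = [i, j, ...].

slot 0 (ALU): ISSUE — free A1,Mu2,Ld1,B1 rp3 wp3
slot 1 (MEM): stall WAW — free A1,Mu2,Ld1,B1 rp3 wp3
slot 2 (ALU): ISSUE — free A0,Mu2,Ld1,B1 rp1 wp2
slot 3 (BR): ISSUE — free A0,Mu2,Ld1,B0 rp0 wp2
slot 4 (MUL): stall RD_PORT — free A0,Mu2,Ld1,B0 rp0 wp2
slot 5 (MUL): stall RD_PORT — free A0,Mu2,Ld1,B0 rp0 wp2
slot 6 (ALU): stall FU — free A0,Mu2,Ld1,B0 rp0 wp2
slot 7 (ALU): stall FU — free A0,Mu2,Ld1,B0 rp0 wp2

issued = [0, 2, 3]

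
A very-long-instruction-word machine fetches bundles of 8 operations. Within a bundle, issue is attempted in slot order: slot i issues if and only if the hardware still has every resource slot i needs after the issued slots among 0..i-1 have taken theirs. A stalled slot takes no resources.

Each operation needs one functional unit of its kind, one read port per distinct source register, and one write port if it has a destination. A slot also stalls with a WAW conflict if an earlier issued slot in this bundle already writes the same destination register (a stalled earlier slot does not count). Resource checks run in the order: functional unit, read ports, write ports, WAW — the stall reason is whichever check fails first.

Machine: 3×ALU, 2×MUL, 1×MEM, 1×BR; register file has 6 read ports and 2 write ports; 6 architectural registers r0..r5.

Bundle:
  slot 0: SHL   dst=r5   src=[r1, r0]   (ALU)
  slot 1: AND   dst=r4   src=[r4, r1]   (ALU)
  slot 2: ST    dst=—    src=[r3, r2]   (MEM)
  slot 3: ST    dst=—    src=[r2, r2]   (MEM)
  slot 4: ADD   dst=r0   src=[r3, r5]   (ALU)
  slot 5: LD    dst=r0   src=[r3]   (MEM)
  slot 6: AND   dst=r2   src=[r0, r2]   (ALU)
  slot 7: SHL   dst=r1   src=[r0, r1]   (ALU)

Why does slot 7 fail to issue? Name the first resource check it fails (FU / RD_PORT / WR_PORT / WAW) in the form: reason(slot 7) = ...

slot 0 (ALU): ISSUE — free A2,Mu2,Ld1,B1 rp4 wp1
slot 1 (ALU): ISSUE — free A1,Mu2,Ld1,B1 rp2 wp0
slot 2 (MEM): ISSUE — free A1,Mu2,Ld0,B1 rp0 wp0
slot 3 (MEM): stall FU — free A1,Mu2,Ld0,B1 rp0 wp0
slot 4 (ALU): stall RD_PORT — free A1,Mu2,Ld0,B1 rp0 wp0
slot 5 (MEM): stall FU — free A1,Mu2,Ld0,B1 rp0 wp0
slot 6 (ALU): stall RD_PORT — free A1,Mu2,Ld0,B1 rp0 wp0
slot 7 (ALU): stall RD_PORT — free A1,Mu2,Ld0,B1 rp0 wp0

reason(slot 7) = RD_PORT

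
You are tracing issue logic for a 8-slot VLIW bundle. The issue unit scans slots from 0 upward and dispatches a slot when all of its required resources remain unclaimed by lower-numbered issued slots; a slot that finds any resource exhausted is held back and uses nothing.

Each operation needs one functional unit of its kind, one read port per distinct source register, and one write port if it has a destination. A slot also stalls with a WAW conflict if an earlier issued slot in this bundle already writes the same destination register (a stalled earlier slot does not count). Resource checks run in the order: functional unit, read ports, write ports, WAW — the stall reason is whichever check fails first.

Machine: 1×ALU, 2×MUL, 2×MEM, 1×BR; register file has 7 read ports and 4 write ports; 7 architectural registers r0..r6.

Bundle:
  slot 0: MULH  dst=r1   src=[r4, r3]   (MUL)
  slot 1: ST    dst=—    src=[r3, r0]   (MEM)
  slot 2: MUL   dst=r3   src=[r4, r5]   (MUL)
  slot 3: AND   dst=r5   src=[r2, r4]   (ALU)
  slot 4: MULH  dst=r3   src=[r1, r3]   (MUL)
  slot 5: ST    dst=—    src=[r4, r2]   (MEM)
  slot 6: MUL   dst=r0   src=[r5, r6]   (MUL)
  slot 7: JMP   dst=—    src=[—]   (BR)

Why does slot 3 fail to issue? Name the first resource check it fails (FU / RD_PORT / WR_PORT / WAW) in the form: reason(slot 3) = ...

reason(slot 3) = RD_PORT

  0. MUL→r1 ⇒ go  {1A/1Mu/2Ld/1B | 5r 3w}
  1. MEM ⇒ go  {1A/1Mu/1Ld/1B | 3r 3w}
  2. MUL→r3 ⇒ go  {1A/0Mu/1Ld/1B | 1r 2w}
  3. ALU→r5 ⇒ no(RD_PORT)  {1A/0Mu/1Ld/1B | 1r 2w}
  4. MUL→r3 ⇒ no(FU)  {1A/0Mu/1Ld/1B | 1r 2w}
  5. MEM ⇒ no(RD_PORT)  {1A/0Mu/1Ld/1B | 1r 2w}
  6. MUL→r0 ⇒ no(FU)  {1A/0Mu/1Ld/1B | 1r 2w}
  7. BR ⇒ go  {1A/0Mu/1Ld/0B | 1r 2w}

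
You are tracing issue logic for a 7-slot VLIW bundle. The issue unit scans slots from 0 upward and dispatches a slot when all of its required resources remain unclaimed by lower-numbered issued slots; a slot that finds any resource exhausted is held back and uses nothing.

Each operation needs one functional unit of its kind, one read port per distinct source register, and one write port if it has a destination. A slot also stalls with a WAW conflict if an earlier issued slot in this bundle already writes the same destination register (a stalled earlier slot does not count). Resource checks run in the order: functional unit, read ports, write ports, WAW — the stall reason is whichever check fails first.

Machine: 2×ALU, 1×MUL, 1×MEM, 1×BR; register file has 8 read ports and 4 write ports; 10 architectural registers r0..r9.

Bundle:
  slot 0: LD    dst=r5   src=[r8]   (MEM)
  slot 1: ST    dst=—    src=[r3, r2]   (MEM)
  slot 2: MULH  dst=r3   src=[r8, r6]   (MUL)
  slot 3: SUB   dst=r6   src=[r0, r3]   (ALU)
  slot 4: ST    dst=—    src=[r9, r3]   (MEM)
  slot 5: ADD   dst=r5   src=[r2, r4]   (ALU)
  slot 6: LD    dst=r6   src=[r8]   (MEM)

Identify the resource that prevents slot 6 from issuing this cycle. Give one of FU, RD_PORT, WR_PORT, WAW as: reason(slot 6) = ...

reason(slot 6) = FU

[0] MEM needs rd=1 wr=1: ok; after: ALU=2 MUL=1 MEM=0 BR=1, R=7, W=3
[1] MEM needs rd=2 wr=0: FU; after: ALU=2 MUL=1 MEM=0 BR=1, R=7, W=3
[2] MUL needs rd=2 wr=1: ok; after: ALU=2 MUL=0 MEM=0 BR=1, R=5, W=2
[3] ALU needs rd=2 wr=1: ok; after: ALU=1 MUL=0 MEM=0 BR=1, R=3, W=1
[4] MEM needs rd=2 wr=0: FU; after: ALU=1 MUL=0 MEM=0 BR=1, R=3, W=1
[5] ALU needs rd=2 wr=1: WAW; after: ALU=1 MUL=0 MEM=0 BR=1, R=3, W=1
[6] MEM needs rd=1 wr=1: FU; after: ALU=1 MUL=0 MEM=0 BR=1, R=3, W=1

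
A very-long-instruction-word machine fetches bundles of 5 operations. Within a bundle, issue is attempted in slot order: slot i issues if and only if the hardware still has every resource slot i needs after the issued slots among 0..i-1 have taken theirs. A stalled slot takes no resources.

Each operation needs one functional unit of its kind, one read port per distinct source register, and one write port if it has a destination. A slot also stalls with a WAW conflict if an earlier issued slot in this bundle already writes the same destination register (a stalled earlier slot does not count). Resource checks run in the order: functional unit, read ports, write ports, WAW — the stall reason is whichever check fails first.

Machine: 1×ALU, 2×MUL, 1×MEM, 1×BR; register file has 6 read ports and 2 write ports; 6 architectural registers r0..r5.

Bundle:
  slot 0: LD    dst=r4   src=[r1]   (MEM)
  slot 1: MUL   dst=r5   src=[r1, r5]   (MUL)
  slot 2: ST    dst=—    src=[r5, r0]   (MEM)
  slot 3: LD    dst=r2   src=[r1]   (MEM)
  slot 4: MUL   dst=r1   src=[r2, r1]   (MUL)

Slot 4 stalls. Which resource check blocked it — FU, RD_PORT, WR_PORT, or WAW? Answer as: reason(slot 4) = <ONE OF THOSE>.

reason(slot 4) = WR_PORT

slot 0 (MEM): ISSUE — free A1,Mu2,Ld0,B1 rp5 wp1
slot 1 (MUL): ISSUE — free A1,Mu1,Ld0,B1 rp3 wp0
slot 2 (MEM): stall FU — free A1,Mu1,Ld0,B1 rp3 wp0
slot 3 (MEM): stall FU — free A1,Mu1,Ld0,B1 rp3 wp0
slot 4 (MUL): stall WR_PORT — free A1,Mu1,Ld0,B1 rp3 wp0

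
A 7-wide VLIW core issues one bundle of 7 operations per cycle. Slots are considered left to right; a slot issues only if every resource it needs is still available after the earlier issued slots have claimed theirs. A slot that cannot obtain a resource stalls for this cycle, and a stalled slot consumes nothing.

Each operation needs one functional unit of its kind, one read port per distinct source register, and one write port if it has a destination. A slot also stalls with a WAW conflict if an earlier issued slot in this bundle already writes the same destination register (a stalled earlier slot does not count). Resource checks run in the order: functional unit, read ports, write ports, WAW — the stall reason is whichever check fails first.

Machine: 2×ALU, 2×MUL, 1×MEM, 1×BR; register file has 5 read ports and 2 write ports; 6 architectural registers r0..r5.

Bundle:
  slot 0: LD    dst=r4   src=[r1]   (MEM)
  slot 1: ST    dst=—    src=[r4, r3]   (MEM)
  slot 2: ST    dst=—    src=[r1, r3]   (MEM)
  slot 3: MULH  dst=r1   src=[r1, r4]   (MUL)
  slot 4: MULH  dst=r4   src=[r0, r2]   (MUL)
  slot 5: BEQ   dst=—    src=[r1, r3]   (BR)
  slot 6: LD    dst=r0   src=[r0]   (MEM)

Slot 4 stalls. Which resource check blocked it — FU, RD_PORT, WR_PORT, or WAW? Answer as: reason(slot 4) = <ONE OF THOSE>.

reason(slot 4) = WR_PORT

[0] MEM needs rd=1 wr=1: ok; after: ALU=2 MUL=2 MEM=0 BR=1, R=4, W=1
[1] MEM needs rd=2 wr=0: FU; after: ALU=2 MUL=2 MEM=0 BR=1, R=4, W=1
[2] MEM needs rd=2 wr=0: FU; after: ALU=2 MUL=2 MEM=0 BR=1, R=4, W=1
[3] MUL needs rd=2 wr=1: ok; after: ALU=2 MUL=1 MEM=0 BR=1, R=2, W=0
[4] MUL needs rd=2 wr=1: WR_PORT; after: ALU=2 MUL=1 MEM=0 BR=1, R=2, W=0
[5] BR needs rd=2 wr=0: ok; after: ALU=2 MUL=1 MEM=0 BR=0, R=0, W=0
[6] MEM needs rd=1 wr=1: FU; after: ALU=2 MUL=1 MEM=0 BR=0, R=0, W=0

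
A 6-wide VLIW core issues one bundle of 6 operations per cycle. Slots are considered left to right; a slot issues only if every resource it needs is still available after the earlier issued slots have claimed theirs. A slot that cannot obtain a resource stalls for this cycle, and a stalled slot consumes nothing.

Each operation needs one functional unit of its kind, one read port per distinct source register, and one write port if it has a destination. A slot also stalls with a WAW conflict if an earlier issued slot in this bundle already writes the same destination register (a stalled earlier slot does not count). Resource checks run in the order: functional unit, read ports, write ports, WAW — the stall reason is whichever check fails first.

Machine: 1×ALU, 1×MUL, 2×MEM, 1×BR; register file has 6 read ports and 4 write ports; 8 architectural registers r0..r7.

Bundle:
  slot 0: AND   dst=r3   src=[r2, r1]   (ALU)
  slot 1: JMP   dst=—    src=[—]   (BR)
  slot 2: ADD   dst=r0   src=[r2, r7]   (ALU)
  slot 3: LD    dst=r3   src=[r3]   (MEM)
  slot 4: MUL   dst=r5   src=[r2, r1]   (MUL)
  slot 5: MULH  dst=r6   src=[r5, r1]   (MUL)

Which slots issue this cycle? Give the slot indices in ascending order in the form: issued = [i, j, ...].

[0] ALU needs rd=2 wr=1: ok; after: ALU=0 MUL=1 MEM=2 BR=1, R=4, W=3
[1] BR needs rd=0 wr=0: ok; after: ALU=0 MUL=1 MEM=2 BR=0, R=4, W=3
[2] ALU needs rd=2 wr=1: FU; after: ALU=0 MUL=1 MEM=2 BR=0, R=4, W=3
[3] MEM needs rd=1 wr=1: WAW; after: ALU=0 MUL=1 MEM=2 BR=0, R=4, W=3
[4] MUL needs rd=2 wr=1: ok; after: ALU=0 MUL=0 MEM=2 BR=0, R=2, W=2
[5] MUL needs rd=2 wr=1: FU; after: ALU=0 MUL=0 MEM=2 BR=0, R=2, W=2

issued = [0, 1, 4]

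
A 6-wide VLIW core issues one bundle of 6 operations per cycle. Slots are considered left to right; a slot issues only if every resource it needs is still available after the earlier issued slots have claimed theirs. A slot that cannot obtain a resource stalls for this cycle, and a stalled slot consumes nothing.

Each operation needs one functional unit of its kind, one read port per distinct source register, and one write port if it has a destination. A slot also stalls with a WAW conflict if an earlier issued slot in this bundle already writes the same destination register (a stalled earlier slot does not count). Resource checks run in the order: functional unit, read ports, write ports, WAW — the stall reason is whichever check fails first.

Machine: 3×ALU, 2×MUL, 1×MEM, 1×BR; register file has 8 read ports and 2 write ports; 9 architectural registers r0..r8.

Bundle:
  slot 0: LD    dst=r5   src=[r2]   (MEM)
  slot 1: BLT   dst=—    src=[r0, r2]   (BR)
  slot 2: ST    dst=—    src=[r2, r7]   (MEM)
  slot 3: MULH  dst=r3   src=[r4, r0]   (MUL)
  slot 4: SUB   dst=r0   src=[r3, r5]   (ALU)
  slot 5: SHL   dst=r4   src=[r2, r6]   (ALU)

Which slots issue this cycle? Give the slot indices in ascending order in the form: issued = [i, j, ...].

  0. MEM→r5 ⇒ go  {3A/2Mu/0Ld/1B | 7r 1w}
  1. BR ⇒ go  {3A/2Mu/0Ld/0B | 5r 1w}
  2. MEM ⇒ no(FU)  {3A/2Mu/0Ld/0B | 5r 1w}
  3. MUL→r3 ⇒ go  {3A/1Mu/0Ld/0B | 3r 0w}
  4. ALU→r0 ⇒ no(WR_PORT)  {3A/1Mu/0Ld/0B | 3r 0w}
  5. ALU→r4 ⇒ no(WR_PORT)  {3A/1Mu/0Ld/0B | 3r 0w}

issued = [0, 1, 3]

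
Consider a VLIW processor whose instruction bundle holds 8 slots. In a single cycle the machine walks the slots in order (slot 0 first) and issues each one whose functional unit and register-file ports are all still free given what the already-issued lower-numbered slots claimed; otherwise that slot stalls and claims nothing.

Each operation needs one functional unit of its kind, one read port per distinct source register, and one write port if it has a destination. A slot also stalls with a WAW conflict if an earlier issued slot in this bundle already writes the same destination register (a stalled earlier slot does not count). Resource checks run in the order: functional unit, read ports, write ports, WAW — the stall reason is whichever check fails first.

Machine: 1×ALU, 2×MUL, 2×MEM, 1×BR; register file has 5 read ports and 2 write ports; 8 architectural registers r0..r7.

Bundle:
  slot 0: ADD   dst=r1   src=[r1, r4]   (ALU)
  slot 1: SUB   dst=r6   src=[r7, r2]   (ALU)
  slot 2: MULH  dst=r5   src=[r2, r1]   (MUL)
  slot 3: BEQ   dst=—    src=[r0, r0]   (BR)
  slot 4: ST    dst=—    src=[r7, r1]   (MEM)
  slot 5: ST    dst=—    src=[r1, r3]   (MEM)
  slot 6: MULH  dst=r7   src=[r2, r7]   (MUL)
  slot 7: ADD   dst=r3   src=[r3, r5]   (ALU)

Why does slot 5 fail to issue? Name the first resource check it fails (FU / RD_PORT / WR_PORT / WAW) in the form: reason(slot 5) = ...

(0) want 1×ALU +2rd +1wr — yes → AL0|MU2|ME2|BR1|rd3|wr1
(1) want 1×ALU +2rd +1wr — FU → AL0|MU2|ME2|BR1|rd3|wr1
(2) want 1×MUL +2rd +1wr — yes → AL0|MU1|ME2|BR1|rd1|wr0
(3) want 1×BR +1rd +0wr — yes → AL0|MU1|ME2|BR0|rd0|wr0
(4) want 1×MEM +2rd +0wr — RD_PORT → AL0|MU1|ME2|BR0|rd0|wr0
(5) want 1×MEM +2rd +0wr — RD_PORT → AL0|MU1|ME2|BR0|rd0|wr0
(6) want 1×MUL +2rd +1wr — RD_PORT → AL0|MU1|ME2|BR0|rd0|wr0
(7) want 1×ALU +2rd +1wr — FU → AL0|MU1|ME2|BR0|rd0|wr0

reason(slot 5) = RD_PORT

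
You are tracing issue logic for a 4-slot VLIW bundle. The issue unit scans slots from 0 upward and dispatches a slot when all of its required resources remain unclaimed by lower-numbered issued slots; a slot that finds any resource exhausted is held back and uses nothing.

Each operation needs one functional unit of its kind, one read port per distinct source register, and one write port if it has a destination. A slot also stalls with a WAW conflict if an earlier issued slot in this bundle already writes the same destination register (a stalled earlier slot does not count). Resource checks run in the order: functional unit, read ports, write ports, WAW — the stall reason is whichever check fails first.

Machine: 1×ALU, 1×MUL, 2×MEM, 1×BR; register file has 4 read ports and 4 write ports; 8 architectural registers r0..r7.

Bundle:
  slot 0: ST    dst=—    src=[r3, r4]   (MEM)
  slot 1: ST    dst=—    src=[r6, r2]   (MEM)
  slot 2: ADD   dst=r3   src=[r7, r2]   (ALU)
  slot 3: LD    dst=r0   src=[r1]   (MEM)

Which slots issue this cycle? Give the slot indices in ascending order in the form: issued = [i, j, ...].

[0] MEM needs rd=2 wr=0: ok; after: ALU=1 MUL=1 MEM=1 BR=1, R=2, W=4
[1] MEM needs rd=2 wr=0: ok; after: ALU=1 MUL=1 MEM=0 BR=1, R=0, W=4
[2] ALU needs rd=2 wr=1: RD_PORT; after: ALU=1 MUL=1 MEM=0 BR=1, R=0, W=4
[3] MEM needs rd=1 wr=1: FU; after: ALU=1 MUL=1 MEM=0 BR=1, R=0, W=4

issued = [0, 1]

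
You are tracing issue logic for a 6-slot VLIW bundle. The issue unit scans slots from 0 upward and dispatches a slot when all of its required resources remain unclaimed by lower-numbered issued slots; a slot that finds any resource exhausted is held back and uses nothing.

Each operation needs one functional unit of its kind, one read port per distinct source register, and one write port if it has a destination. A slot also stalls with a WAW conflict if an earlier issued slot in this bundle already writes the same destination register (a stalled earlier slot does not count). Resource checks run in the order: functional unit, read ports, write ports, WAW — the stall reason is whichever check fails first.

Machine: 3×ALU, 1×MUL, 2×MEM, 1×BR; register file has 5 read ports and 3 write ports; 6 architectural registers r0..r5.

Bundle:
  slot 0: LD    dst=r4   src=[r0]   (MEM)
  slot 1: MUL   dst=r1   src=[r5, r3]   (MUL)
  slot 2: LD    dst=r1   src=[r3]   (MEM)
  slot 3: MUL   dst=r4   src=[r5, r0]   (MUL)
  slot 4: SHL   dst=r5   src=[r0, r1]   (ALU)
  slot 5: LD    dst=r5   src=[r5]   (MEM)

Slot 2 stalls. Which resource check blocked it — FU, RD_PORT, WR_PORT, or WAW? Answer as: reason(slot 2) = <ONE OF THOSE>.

slot 0 (MEM): ISSUE — free A3,Mu1,Ld1,B1 rp4 wp2
slot 1 (MUL): ISSUE — free A3,Mu0,Ld1,B1 rp2 wp1
slot 2 (MEM): stall WAW — free A3,Mu0,Ld1,B1 rp2 wp1
slot 3 (MUL): stall FU — free A3,Mu0,Ld1,B1 rp2 wp1
slot 4 (ALU): ISSUE — free A2,Mu0,Ld1,B1 rp0 wp0
slot 5 (MEM): stall RD_PORT — free A2,Mu0,Ld1,B1 rp0 wp0

reason(slot 2) = WAW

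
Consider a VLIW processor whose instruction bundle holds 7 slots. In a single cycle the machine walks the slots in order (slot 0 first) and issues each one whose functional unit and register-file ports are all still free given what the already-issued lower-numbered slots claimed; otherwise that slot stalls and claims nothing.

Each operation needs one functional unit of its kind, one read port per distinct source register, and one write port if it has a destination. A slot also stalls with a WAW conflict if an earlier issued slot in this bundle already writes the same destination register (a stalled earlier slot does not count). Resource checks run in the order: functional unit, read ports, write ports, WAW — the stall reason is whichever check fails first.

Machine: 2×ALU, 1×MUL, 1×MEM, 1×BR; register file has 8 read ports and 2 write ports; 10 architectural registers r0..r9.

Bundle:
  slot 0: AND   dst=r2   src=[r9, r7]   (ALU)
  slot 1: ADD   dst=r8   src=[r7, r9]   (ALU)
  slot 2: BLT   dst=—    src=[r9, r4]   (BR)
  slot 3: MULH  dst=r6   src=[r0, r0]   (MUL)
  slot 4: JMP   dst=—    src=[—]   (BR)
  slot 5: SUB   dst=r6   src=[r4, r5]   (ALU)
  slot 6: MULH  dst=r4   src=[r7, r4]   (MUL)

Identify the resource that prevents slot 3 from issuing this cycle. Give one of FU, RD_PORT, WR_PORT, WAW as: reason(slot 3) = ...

reason(slot 3) = WR_PORT

[0] ALU needs rd=2 wr=1: ok; after: ALU=1 MUL=1 MEM=1 BR=1, R=6, W=1
[1] ALU needs rd=2 wr=1: ok; after: ALU=0 MUL=1 MEM=1 BR=1, R=4, W=0
[2] BR needs rd=2 wr=0: ok; after: ALU=0 MUL=1 MEM=1 BR=0, R=2, W=0
[3] MUL needs rd=1 wr=1: WR_PORT; after: ALU=0 MUL=1 MEM=1 BR=0, R=2, W=0
[4] BR needs rd=0 wr=0: FU; after: ALU=0 MUL=1 MEM=1 BR=0, R=2, W=0
[5] ALU needs rd=2 wr=1: FU; after: ALU=0 MUL=1 MEM=1 BR=0, R=2, W=0
[6] MUL needs rd=2 wr=1: WR_PORT; after: ALU=0 MUL=1 MEM=1 BR=0, R=2, W=0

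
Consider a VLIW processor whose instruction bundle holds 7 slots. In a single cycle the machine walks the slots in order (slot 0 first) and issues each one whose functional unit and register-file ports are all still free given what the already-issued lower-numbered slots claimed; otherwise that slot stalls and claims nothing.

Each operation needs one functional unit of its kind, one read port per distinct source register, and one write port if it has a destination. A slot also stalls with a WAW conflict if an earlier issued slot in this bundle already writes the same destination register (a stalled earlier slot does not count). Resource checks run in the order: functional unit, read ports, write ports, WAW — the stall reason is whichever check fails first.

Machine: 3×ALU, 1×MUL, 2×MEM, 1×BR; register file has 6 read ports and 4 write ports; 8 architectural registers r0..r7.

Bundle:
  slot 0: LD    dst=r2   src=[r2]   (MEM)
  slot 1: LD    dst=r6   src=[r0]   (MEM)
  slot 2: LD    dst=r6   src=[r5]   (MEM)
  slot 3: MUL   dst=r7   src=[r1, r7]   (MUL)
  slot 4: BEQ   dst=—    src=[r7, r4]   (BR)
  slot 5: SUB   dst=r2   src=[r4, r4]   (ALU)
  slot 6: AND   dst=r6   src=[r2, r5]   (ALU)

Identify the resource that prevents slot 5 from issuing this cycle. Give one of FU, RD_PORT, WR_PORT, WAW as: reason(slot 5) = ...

reason(slot 5) = RD_PORT

(0) want 1×MEM +1rd +1wr — yes → AL3|MU1|ME1|BR1|rd5|wr3
(1) want 1×MEM +1rd +1wr — yes → AL3|MU1|ME0|BR1|rd4|wr2
(2) want 1×MEM +1rd +1wr — FU → AL3|MU1|ME0|BR1|rd4|wr2
(3) want 1×MUL +2rd +1wr — yes → AL3|MU0|ME0|BR1|rd2|wr1
(4) want 1×BR +2rd +0wr — yes → AL3|MU0|ME0|BR0|rd0|wr1
(5) want 1×ALU +1rd +1wr — RD_PORT → AL3|MU0|ME0|BR0|rd0|wr1
(6) want 1×ALU +2rd +1wr — RD_PORT → AL3|MU0|ME0|BR0|rd0|wr1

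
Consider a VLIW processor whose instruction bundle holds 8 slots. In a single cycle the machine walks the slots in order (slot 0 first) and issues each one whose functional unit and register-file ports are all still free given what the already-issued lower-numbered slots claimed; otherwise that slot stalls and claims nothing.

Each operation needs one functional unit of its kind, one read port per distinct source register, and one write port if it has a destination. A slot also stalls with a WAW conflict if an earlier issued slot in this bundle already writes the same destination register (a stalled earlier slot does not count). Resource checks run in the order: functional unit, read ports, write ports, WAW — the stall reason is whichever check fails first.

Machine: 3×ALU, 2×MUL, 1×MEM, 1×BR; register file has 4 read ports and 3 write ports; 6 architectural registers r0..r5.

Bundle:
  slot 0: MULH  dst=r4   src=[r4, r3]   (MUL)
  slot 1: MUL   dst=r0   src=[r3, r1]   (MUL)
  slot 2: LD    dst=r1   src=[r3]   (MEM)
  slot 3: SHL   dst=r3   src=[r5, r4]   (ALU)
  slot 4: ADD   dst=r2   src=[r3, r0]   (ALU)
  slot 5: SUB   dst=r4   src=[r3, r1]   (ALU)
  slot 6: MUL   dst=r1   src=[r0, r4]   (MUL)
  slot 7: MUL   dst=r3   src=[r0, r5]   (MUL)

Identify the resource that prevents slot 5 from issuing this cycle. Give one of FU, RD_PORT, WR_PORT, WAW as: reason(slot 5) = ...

reason(slot 5) = RD_PORT

  0. MUL→r4 ⇒ go  {3A/1Mu/1Ld/1B | 2r 2w}
  1. MUL→r0 ⇒ go  {3A/0Mu/1Ld/1B | 0r 1w}
  2. MEM→r1 ⇒ no(RD_PORT)  {3A/0Mu/1Ld/1B | 0r 1w}
  3. ALU→r3 ⇒ no(RD_PORT)  {3A/0Mu/1Ld/1B | 0r 1w}
  4. ALU→r2 ⇒ no(RD_PORT)  {3A/0Mu/1Ld/1B | 0r 1w}
  5. ALU→r4 ⇒ no(RD_PORT)  {3A/0Mu/1Ld/1B | 0r 1w}
  6. MUL→r1 ⇒ no(FU)  {3A/0Mu/1Ld/1B | 0r 1w}
  7. MUL→r3 ⇒ no(FU)  {3A/0Mu/1Ld/1B | 0r 1w}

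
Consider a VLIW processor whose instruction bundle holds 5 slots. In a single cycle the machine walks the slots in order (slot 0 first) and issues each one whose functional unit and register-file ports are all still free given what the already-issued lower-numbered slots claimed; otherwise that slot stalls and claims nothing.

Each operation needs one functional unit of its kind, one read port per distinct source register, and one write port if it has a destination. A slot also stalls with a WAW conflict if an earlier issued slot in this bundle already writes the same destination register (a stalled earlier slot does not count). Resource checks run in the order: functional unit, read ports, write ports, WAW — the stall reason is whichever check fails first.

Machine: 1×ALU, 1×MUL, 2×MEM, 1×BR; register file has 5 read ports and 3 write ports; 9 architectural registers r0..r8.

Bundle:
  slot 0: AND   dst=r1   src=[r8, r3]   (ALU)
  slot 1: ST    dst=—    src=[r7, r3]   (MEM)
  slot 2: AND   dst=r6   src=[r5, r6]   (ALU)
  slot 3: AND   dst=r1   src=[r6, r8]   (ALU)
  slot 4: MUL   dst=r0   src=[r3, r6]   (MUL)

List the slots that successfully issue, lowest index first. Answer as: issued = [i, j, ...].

#0 ALU src=r8,r3 dispatched  <A:0 Mu:1 Ld:2 B:1 rd:3 wr:2>
#1 MEM src=r7,r3 dispatched  <A:0 Mu:1 Ld:1 B:1 rd:1 wr:2>
#2 ALU src=r5,r6 held:FU  <A:0 Mu:1 Ld:1 B:1 rd:1 wr:2>
#3 ALU src=r6,r8 held:FU  <A:0 Mu:1 Ld:1 B:1 rd:1 wr:2>
#4 MUL src=r3,r6 held:RD_PORT  <A:0 Mu:1 Ld:1 B:1 rd:1 wr:2>

issued = [0, 1]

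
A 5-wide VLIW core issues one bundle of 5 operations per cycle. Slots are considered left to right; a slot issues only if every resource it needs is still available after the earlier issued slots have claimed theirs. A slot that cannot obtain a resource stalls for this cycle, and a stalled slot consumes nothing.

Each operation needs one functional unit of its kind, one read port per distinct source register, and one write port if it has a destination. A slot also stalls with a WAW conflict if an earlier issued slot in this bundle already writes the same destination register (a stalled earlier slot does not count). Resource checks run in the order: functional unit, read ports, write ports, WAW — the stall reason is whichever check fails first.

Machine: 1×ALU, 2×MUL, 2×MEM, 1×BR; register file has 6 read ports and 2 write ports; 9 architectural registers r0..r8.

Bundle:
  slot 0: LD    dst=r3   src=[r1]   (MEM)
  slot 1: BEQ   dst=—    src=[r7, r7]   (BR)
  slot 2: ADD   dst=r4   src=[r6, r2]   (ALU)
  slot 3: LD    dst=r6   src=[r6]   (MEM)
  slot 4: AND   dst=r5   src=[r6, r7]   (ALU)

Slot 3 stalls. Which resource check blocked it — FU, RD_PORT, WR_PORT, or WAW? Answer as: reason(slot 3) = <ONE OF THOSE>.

reason(slot 3) = WR_PORT

[0] MEM needs rd=1 wr=1: ok; after: ALU=1 MUL=2 MEM=1 BR=1, R=5, W=1
[1] BR needs rd=1 wr=0: ok; after: ALU=1 MUL=2 MEM=1 BR=0, R=4, W=1
[2] ALU needs rd=2 wr=1: ok; after: ALU=0 MUL=2 MEM=1 BR=0, R=2, W=0
[3] MEM needs rd=1 wr=1: WR_PORT; after: ALU=0 MUL=2 MEM=1 BR=0, R=2, W=0
[4] ALU needs rd=2 wr=1: FU; after: ALU=0 MUL=2 MEM=1 BR=0, R=2, W=0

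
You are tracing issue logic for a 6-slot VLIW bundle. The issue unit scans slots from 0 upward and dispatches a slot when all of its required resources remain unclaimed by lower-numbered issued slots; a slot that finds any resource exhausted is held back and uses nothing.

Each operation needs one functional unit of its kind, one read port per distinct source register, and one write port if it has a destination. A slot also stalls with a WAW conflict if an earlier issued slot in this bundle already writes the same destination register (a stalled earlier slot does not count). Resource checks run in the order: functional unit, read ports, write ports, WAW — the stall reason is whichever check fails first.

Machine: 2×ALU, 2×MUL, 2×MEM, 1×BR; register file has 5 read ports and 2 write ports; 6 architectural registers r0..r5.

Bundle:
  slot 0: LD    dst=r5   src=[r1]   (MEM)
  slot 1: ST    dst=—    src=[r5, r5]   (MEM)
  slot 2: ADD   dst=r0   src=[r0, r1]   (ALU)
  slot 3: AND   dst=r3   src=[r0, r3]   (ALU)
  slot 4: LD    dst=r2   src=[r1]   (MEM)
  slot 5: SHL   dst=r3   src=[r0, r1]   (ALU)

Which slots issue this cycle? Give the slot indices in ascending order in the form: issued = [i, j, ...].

issued = [0, 1, 2]

(0) want 1×MEM +1rd +1wr — yes → AL2|MU2|ME1|BR1|rd4|wr1
(1) want 1×MEM +1rd +0wr — yes → AL2|MU2|ME0|BR1|rd3|wr1
(2) want 1×ALU +2rd +1wr — yes → AL1|MU2|ME0|BR1|rd1|wr0
(3) want 1×ALU +2rd +1wr — RD_PORT → AL1|MU2|ME0|BR1|rd1|wr0
(4) want 1×MEM +1rd +1wr — FU → AL1|MU2|ME0|BR1|rd1|wr0
(5) want 1×ALU +2rd +1wr — RD_PORT → AL1|MU2|ME0|BR1|rd1|wr0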